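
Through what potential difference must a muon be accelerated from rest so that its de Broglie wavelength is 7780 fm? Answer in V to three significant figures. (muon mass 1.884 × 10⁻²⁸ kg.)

p = h/λ = 6.626 × 10⁻³⁴ / 7.780 × 10⁻¹² = 8.517 × 10⁻²³ kg·m/s.
KE = p²/(2m) = 1.925 × 10⁻¹⁷ J.
V = KE/e = 1.925 × 10⁻¹⁷ / (1.602 × 10⁻¹⁹) = 120 V.

V = 120 V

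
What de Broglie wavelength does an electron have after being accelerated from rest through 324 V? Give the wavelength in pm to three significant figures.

λ = 68.1 pm

KE = eV = 1.602 × 10⁻¹⁹ × 324.0 = 5.190 × 10⁻¹⁷ J.
p = √(2mKE) = √(2 × 9.109 × 10⁻³¹ × 5.190 × 10⁻¹⁷) = 9.724 × 10⁻²⁴ kg·m/s.
λ = h/p = 6.626 × 10⁻³⁴ / 9.724 × 10⁻²⁴ = 6.81 × 10⁻¹¹ m = 68.1 pm.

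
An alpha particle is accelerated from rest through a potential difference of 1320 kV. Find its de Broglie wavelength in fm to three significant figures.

λ = 8.84 fm

KE = 2eV = 2 × 1.602 × 10⁻¹⁹ × 1.320 × 10⁶ = 4.229 × 10⁻¹³ J.
p = √(2mKE) = √(2 × 6.645 × 10⁻²⁷ × 4.229 × 10⁻¹³) = 7.497 × 10⁻²⁰ kg·m/s.
λ = h/p = 6.626 × 10⁻³⁴ / 7.497 × 10⁻²⁰ = 8.84 × 10⁻¹⁵ m = 8.84 fm.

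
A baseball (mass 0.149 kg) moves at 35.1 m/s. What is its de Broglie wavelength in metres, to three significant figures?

p = mv = 0.149 × 35.1 = 5.230 kg·m/s.
λ = h/p = 6.626 × 10⁻³⁴ / 5.230 = 1.27 × 10⁻³⁴ m.

λ = 1.27 × 10⁻³⁴ m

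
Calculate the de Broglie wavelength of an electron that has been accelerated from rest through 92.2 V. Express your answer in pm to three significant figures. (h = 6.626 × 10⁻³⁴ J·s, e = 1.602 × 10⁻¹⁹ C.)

λ = 128 pm

KE = eV = 1.602 × 10⁻¹⁹ × 92.20 = 1.477 × 10⁻¹⁷ J.
p = √(2mKE) = √(2 × 9.109 × 10⁻³¹ × 1.477 × 10⁻¹⁷) = 5.187 × 10⁻²⁴ kg·m/s.
λ = h/p = 6.626 × 10⁻³⁴ / 5.187 × 10⁻²⁴ = 1.28 × 10⁻¹⁰ m = 128 pm.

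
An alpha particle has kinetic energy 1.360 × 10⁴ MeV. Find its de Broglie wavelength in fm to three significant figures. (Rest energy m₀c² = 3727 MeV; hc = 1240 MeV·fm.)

Total energy E = KE + m₀c² = 1.360 × 10⁴ + 3727 = 17327 MeV.
(pc)² = E² − (m₀c²)² = (17327)² − (3727)² = 2.863 × 10⁸ MeV², so pc = 1.692 × 10⁴ MeV.
λ = hc/(pc) = 1240 MeV·fm / 1.692 × 10⁴ MeV = 0.0733 fm.

λ = 0.0733 fm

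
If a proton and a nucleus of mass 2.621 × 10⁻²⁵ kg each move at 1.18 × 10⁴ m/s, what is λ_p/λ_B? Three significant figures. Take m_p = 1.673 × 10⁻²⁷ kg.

At fixed v, p = mv so λ = h/(mv) ∝ 1/m.
λ_p/λ_B = m_B/m_p = 2.621 × 10⁻²⁵/1.673 × 10⁻²⁷ = 157.

λ_p/λ_B = 157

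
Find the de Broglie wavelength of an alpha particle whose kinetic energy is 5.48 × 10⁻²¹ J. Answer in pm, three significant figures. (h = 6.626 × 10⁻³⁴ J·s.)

λ = 77.6 pm

p = √(2mKE) = √(2 × 6.645 × 10⁻²⁷ × 5.480 × 10⁻²¹) = 8.534 × 10⁻²⁴ kg·m/s.
λ = h/p = 6.626 × 10⁻³⁴ / 8.534 × 10⁻²⁴ = 7.76 × 10⁻¹¹ m = 77.6 pm.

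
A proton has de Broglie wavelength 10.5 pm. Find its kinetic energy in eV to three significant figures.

p = h/λ = 6.626 × 10⁻³⁴ / 1.050 × 10⁻¹¹ = 6.310 × 10⁻²³ kg·m/s.
KE = p²/(2m) = (6.310 × 10⁻²³)² / (2 × 1.673 × 10⁻²⁷) = 1.190 × 10⁻¹⁸ J = 7.43 eV.

KE = 7.43 eV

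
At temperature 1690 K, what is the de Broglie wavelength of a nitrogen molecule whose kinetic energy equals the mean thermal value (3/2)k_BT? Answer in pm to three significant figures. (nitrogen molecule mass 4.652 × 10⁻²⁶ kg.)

KE = (3/2)k_BT = 1.5 × 1.381 × 10⁻²³ × 1690 = 3.501 × 10⁻²⁰ J.
p = √(2mKE) = √(2 × 4.652 × 10⁻²⁶ × 3.501 × 10⁻²⁰) = 5.707 × 10⁻²³ kg·m/s.
λ = h/p = 1.16 × 10⁻¹¹ m = 11.6 pm.

λ = 11.6 pm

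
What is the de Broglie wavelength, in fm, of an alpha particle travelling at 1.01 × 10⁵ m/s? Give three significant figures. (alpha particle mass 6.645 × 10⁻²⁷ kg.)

λ = 987 fm

p = mv = 6.645 × 10⁻²⁷ × 1.01 × 10⁵ = 6.711 × 10⁻²² kg·m/s.
λ = h/p = 6.626 × 10⁻³⁴ / 6.711 × 10⁻²² = 9.87 × 10⁻¹³ m = 987 fm.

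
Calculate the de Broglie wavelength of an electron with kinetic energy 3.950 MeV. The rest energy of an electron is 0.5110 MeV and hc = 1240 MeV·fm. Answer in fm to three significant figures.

λ = 280 fm

Total energy E = KE + m₀c² = 3.950 + 0.5110 = 4.4610 MeV.
(pc)² = E² − (m₀c²)² = (4.4610)² − (0.5110)² = 19.64 MeV², so pc = 4.432 MeV.
λ = hc/(pc) = 1240 MeV·fm / 4.432 MeV = 280 fm.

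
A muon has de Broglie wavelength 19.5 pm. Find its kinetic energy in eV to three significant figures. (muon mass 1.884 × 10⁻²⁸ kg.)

p = h/λ = 6.626 × 10⁻³⁴ / 1.950 × 10⁻¹¹ = 3.398 × 10⁻²³ kg·m/s.
KE = p²/(2m) = (3.398 × 10⁻²³)² / (2 × 1.884 × 10⁻²⁸) = 3.064 × 10⁻¹⁸ J = 19.1 eV.

KE = 19.1 eV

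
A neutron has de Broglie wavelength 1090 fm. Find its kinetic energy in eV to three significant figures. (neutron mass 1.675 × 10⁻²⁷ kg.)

p = h/λ = 6.626 × 10⁻³⁴ / 1.090 × 10⁻¹² = 6.079 × 10⁻²² kg·m/s.
KE = p²/(2m) = (6.079 × 10⁻²²)² / (2 × 1.675 × 10⁻²⁷) = 1.103 × 10⁻¹⁶ J = 689 eV.

KE = 689 eV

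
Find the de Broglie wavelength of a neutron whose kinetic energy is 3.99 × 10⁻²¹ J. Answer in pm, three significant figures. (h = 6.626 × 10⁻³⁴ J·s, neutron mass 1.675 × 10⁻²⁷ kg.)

λ = 181 pm

p = √(2mKE) = √(2 × 1.675 × 10⁻²⁷ × 3.990 × 10⁻²¹) = 3.656 × 10⁻²⁴ kg·m/s.
λ = h/p = 6.626 × 10⁻³⁴ / 3.656 × 10⁻²⁴ = 1.81 × 10⁻¹⁰ m = 181 pm.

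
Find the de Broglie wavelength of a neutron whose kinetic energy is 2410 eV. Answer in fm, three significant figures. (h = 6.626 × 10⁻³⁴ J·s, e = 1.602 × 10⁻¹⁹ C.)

λ = 583 fm

KE = 2410 eV = 3.861 × 10⁻¹⁶ J.
p = √(2mKE) = √(2 × 1.675 × 10⁻²⁷ × 3.861 × 10⁻¹⁶) = 1.137 × 10⁻²¹ kg·m/s.
λ = h/p = 6.626 × 10⁻³⁴ / 1.137 × 10⁻²¹ = 5.83 × 10⁻¹³ m = 583 fm.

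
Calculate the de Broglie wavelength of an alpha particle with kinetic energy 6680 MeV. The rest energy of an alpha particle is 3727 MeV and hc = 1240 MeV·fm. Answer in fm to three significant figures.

Total energy E = KE + m₀c² = 6680 + 3727 = 10407 MeV.
(pc)² = E² − (m₀c²)² = (10407)² − (3727)² = 9.442 × 10⁷ MeV², so pc = 9717 MeV.
λ = hc/(pc) = 1240 MeV·fm / 9717 MeV = 0.128 fm.

λ = 0.128 fm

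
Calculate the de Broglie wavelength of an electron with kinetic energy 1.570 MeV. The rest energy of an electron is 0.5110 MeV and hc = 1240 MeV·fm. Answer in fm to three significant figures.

Total energy E = KE + m₀c² = 1.570 + 0.5110 = 2.0810 MeV.
(pc)² = E² − (m₀c²)² = (2.0810)² − (0.5110)² = 4.069 MeV², so pc = 2.017 MeV.
λ = hc/(pc) = 1240 MeV·fm / 2.017 MeV = 615 fm.

λ = 615 fm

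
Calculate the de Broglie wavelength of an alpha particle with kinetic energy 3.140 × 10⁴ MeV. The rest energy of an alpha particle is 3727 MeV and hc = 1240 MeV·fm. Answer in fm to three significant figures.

Total energy E = KE + m₀c² = 3.140 × 10⁴ + 3727 = 35127 MeV.
(pc)² = E² − (m₀c²)² = (35127)² − (3727)² = 1.220 × 10⁹ MeV², so pc = 3.493 × 10⁴ MeV.
λ = hc/(pc) = 1240 MeV·fm / 3.493 × 10⁴ MeV = 0.0355 fm.

λ = 0.0355 fm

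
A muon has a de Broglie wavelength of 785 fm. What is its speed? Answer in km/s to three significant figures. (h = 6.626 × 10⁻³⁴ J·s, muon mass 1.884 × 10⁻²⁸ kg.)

v = 4480 km/s

p = h/λ = 6.626 × 10⁻³⁴ / 7.850 × 10⁻¹³ = 8.441 × 10⁻²² kg·m/s.
v = p/m = 8.441 × 10⁻²² / 1.884 × 10⁻²⁸ = 4.48 × 10⁶ m/s = 4480 km/s.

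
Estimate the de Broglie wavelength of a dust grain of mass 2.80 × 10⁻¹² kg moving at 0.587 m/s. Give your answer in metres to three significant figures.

λ = 4.03 × 10⁻²² m

p = mv = 2.80 × 10⁻¹² × 0.587 = 1.644 × 10⁻¹² kg·m/s.
λ = h/p = 6.626 × 10⁻³⁴ / 1.644 × 10⁻¹² = 4.03 × 10⁻²² m.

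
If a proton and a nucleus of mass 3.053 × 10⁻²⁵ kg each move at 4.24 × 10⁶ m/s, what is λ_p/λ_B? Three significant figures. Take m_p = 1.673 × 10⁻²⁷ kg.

At fixed v, p = mv so λ = h/(mv) ∝ 1/m.
λ_p/λ_B = m_B/m_p = 3.053 × 10⁻²⁵/1.673 × 10⁻²⁷ = 182.

λ_p/λ_B = 182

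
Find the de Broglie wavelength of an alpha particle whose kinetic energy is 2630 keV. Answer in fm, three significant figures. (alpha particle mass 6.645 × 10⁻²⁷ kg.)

λ = 8.85 fm

KE = 2630 keV = 4.213 × 10⁻¹³ J.
p = √(2mKE) = √(2 × 6.645 × 10⁻²⁷ × 4.213 × 10⁻¹³) = 7.483 × 10⁻²⁰ kg·m/s.
λ = h/p = 6.626 × 10⁻³⁴ / 7.483 × 10⁻²⁰ = 8.85 × 10⁻¹⁵ m = 8.85 fm.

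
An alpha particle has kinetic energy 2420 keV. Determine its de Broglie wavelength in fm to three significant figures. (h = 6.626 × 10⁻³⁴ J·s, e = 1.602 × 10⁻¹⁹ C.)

KE = 2420 keV = 3.877 × 10⁻¹³ J.
p = √(2mKE) = √(2 × 6.645 × 10⁻²⁷ × 3.877 × 10⁻¹³) = 7.178 × 10⁻²⁰ kg·m/s.
λ = h/p = 6.626 × 10⁻³⁴ / 7.178 × 10⁻²⁰ = 9.23 × 10⁻¹⁵ m = 9.23 fm.

λ = 9.23 fm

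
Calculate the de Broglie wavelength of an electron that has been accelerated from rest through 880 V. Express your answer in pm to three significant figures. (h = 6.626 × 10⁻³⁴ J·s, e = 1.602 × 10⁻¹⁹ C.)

KE = eV = 1.602 × 10⁻¹⁹ × 880.0 = 1.410 × 10⁻¹⁶ J.
p = √(2mKE) = √(2 × 9.109 × 10⁻³¹ × 1.410 × 10⁻¹⁶) = 1.603 × 10⁻²³ kg·m/s.
λ = h/p = 6.626 × 10⁻³⁴ / 1.603 × 10⁻²³ = 4.13 × 10⁻¹¹ m = 41.3 pm.

λ = 41.3 pm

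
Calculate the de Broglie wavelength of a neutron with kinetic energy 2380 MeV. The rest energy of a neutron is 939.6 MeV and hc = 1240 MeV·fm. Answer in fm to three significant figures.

λ = 0.389 fm

Total energy E = KE + m₀c² = 2380 + 939.6 = 3319.6 MeV.
(pc)² = E² − (m₀c²)² = (3319.6)² − (939.6)² = 1.014 × 10⁷ MeV², so pc = 3184 MeV.
λ = hc/(pc) = 1240 MeV·fm / 3184 MeV = 0.389 fm.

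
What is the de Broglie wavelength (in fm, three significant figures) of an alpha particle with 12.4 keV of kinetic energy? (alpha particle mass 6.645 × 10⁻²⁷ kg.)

λ = 129 fm

KE = 12.4 keV = 1.986 × 10⁻¹⁵ J.
p = √(2mKE) = √(2 × 6.645 × 10⁻²⁷ × 1.986 × 10⁻¹⁵) = 5.138 × 10⁻²¹ kg·m/s.
λ = h/p = 6.626 × 10⁻³⁴ / 5.138 × 10⁻²¹ = 1.29 × 10⁻¹³ m = 129 fm.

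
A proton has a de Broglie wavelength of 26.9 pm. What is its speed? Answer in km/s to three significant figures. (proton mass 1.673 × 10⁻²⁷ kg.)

v = 14.7 km/s

p = h/λ = 6.626 × 10⁻³⁴ / 2.690 × 10⁻¹¹ = 2.463 × 10⁻²³ kg·m/s.
v = p/m = 2.463 × 10⁻²³ / 1.673 × 10⁻²⁷ = 1.47 × 10⁴ m/s = 14.7 km/s.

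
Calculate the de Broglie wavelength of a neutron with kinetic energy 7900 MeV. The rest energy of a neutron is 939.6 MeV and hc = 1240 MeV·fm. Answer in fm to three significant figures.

Total energy E = KE + m₀c² = 7900 + 939.6 = 8839.6 MeV.
(pc)² = E² − (m₀c²)² = (8839.6)² − (939.6)² = 7.726 × 10⁷ MeV², so pc = 8790 MeV.
λ = hc/(pc) = 1240 MeV·fm / 8790 MeV = 0.141 fm.

λ = 0.141 fm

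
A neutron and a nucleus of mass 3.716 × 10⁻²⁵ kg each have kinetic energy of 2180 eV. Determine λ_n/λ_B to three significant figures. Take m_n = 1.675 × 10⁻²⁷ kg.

λ_n/λ_B = 14.9

At fixed KE, p = √(2mKE) so λ = h/p ∝ 1/√m.
λ_n/λ_B = √(m_B/m_n) = √(3.716 × 10⁻²⁵/1.675 × 10⁻²⁷) = √(221.9) = 14.9.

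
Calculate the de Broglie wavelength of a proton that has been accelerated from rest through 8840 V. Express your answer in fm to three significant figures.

λ = 304 fm

KE = eV = 1.602 × 10⁻¹⁹ × 8840 = 1.416 × 10⁻¹⁵ J.
p = √(2mKE) = √(2 × 1.673 × 10⁻²⁷ × 1.416 × 10⁻¹⁵) = 2.177 × 10⁻²¹ kg·m/s.
λ = h/p = 6.626 × 10⁻³⁴ / 2.177 × 10⁻²¹ = 3.04 × 10⁻¹³ m = 304 fm.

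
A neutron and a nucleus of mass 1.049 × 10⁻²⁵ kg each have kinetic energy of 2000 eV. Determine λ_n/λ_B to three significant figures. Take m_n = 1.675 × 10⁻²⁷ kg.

λ_n/λ_B = 7.91

At fixed KE, p = √(2mKE) so λ = h/p ∝ 1/√m.
λ_n/λ_B = √(m_B/m_n) = √(1.049 × 10⁻²⁵/1.675 × 10⁻²⁷) = √(62.63) = 7.91.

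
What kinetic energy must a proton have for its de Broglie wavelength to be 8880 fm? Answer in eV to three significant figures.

KE = 10.4 eV

p = h/λ = 6.626 × 10⁻³⁴ / 8.880 × 10⁻¹² = 7.462 × 10⁻²³ kg·m/s.
KE = p²/(2m) = (7.462 × 10⁻²³)² / (2 × 1.673 × 10⁻²⁷) = 1.664 × 10⁻¹⁸ J = 10.4 eV.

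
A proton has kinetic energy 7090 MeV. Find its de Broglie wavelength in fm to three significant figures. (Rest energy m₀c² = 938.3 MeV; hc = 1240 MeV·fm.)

λ = 0.156 fm

Total energy E = KE + m₀c² = 7090 + 938.3 = 8028.3 MeV.
(pc)² = E² − (m₀c²)² = (8028.3)² − (938.3)² = 6.357 × 10⁷ MeV², so pc = 7973 MeV.
λ = hc/(pc) = 1240 MeV·fm / 7973 MeV = 0.156 fm.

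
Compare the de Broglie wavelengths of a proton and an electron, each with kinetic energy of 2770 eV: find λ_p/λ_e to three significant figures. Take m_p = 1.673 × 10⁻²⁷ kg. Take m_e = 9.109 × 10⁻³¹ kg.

λ_p/λ_e = 0.0233

At fixed KE, p = √(2mKE) so λ = h/p ∝ 1/√m.
λ_p/λ_e = √(m_e/m_p) = √(9.109 × 10⁻³¹/1.673 × 10⁻²⁷) = √(5.445 × 10⁻⁴) = 0.0233.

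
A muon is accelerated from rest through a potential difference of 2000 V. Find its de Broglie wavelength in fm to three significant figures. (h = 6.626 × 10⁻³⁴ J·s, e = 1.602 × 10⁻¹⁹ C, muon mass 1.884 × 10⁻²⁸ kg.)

KE = eV = 1.602 × 10⁻¹⁹ × 2000 = 3.204 × 10⁻¹⁶ J.
p = √(2mKE) = √(2 × 1.884 × 10⁻²⁸ × 3.204 × 10⁻¹⁶) = 3.475 × 10⁻²² kg·m/s.
λ = h/p = 6.626 × 10⁻³⁴ / 3.475 × 10⁻²² = 1.91 × 10⁻¹² m = 1910 fm.

λ = 1910 fm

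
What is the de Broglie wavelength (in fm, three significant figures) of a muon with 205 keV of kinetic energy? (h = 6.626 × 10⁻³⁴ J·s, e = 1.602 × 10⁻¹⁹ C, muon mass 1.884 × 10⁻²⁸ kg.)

KE = 205 keV = 3.284 × 10⁻¹⁴ J.
p = √(2mKE) = √(2 × 1.884 × 10⁻²⁸ × 3.284 × 10⁻¹⁴) = 3.518 × 10⁻²¹ kg·m/s.
λ = h/p = 6.626 × 10⁻³⁴ / 3.518 × 10⁻²¹ = 1.88 × 10⁻¹³ m = 188 fm.

λ = 188 fm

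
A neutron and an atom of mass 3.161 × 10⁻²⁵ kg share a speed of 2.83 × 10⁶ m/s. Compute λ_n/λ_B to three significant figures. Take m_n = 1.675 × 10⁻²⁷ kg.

λ_n/λ_B = 189

At fixed v, p = mv so λ = h/(mv) ∝ 1/m.
λ_n/λ_B = m_B/m_n = 3.161 × 10⁻²⁵/1.675 × 10⁻²⁷ = 189.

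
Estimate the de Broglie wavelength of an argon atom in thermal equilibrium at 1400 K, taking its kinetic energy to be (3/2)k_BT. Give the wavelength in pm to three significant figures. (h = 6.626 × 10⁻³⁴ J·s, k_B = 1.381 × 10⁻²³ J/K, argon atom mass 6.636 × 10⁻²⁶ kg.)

λ = 10.7 pm

KE = (3/2)k_BT = 1.5 × 1.381 × 10⁻²³ × 1400 = 2.900 × 10⁻²⁰ J.
p = √(2mKE) = √(2 × 6.636 × 10⁻²⁶ × 2.900 × 10⁻²⁰) = 6.204 × 10⁻²³ kg·m/s.
λ = h/p = 1.07 × 10⁻¹¹ m = 10.7 pm.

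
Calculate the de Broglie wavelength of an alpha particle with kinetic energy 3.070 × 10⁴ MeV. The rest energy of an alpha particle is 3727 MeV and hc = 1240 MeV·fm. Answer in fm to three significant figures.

λ = 0.0362 fm

Total energy E = KE + m₀c² = 3.070 × 10⁴ + 3727 = 34427 MeV.
(pc)² = E² − (m₀c²)² = (34427)² − (3727)² = 1.171 × 10⁹ MeV², so pc = 3.422 × 10⁴ MeV.
λ = hc/(pc) = 1240 MeV·fm / 3.422 × 10⁴ MeV = 0.0362 fm.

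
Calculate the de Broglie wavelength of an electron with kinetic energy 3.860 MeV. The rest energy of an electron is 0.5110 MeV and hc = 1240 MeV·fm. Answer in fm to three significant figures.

Total energy E = KE + m₀c² = 3.860 + 0.5110 = 4.3710 MeV.
(pc)² = E² − (m₀c²)² = (4.3710)² − (0.5110)² = 18.84 MeV², so pc = 4.341 MeV.
λ = hc/(pc) = 1240 MeV·fm / 4.341 MeV = 286 fm.

λ = 286 fm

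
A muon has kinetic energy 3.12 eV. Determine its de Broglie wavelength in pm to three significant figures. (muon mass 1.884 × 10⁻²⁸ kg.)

KE = 3.12 eV = 4.998 × 10⁻¹⁹ J.
p = √(2mKE) = √(2 × 1.884 × 10⁻²⁸ × 4.998 × 10⁻¹⁹) = 1.372 × 10⁻²³ kg·m/s.
λ = h/p = 6.626 × 10⁻³⁴ / 1.372 × 10⁻²³ = 4.83 × 10⁻¹¹ m = 48.3 pm.

λ = 48.3 pm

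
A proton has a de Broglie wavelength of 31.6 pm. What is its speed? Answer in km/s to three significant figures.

p = h/λ = 6.626 × 10⁻³⁴ / 3.160 × 10⁻¹¹ = 2.097 × 10⁻²³ kg·m/s.
v = p/m = 2.097 × 10⁻²³ / 1.673 × 10⁻²⁷ = 1.25 × 10⁴ m/s = 12.5 km/s.

v = 12.5 km/s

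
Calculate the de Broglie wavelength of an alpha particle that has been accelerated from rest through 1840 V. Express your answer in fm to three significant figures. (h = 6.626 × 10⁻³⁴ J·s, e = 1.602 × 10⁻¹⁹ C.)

KE = 2eV = 2 × 1.602 × 10⁻¹⁹ × 1840 = 5.895 × 10⁻¹⁶ J.
p = √(2mKE) = √(2 × 6.645 × 10⁻²⁷ × 5.895 × 10⁻¹⁶) = 2.799 × 10⁻²¹ kg·m/s.
λ = h/p = 6.626 × 10⁻³⁴ / 2.799 × 10⁻²¹ = 2.37 × 10⁻¹³ m = 237 fm.

λ = 237 fm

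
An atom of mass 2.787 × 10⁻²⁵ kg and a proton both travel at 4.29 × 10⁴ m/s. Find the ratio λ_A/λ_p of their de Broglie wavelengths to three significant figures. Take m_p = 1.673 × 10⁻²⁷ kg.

At fixed v, p = mv so λ = h/(mv) ∝ 1/m.
λ_A/λ_p = m_p/m_A = 1.673 × 10⁻²⁷/2.787 × 10⁻²⁵ = 6.00 × 10⁻³.

λ_A/λ_p = 6.00 × 10⁻³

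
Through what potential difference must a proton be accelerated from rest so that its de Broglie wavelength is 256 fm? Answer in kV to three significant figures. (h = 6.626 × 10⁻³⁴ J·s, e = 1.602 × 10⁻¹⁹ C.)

V = 12.5 kV

p = h/λ = 6.626 × 10⁻³⁴ / 2.560 × 10⁻¹³ = 2.588 × 10⁻²¹ kg·m/s.
KE = p²/(2m) = 2.002 × 10⁻¹⁵ J.
V = KE/e = 2.002 × 10⁻¹⁵ / (1.602 × 10⁻¹⁹) = 12.5 kV.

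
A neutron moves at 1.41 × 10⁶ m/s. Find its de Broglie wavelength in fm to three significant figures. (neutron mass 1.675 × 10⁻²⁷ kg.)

p = mv = 1.675 × 10⁻²⁷ × 1.41 × 10⁶ = 2.362 × 10⁻²¹ kg·m/s.
λ = h/p = 6.626 × 10⁻³⁴ / 2.362 × 10⁻²¹ = 2.81 × 10⁻¹³ m = 281 fm.

λ = 281 fm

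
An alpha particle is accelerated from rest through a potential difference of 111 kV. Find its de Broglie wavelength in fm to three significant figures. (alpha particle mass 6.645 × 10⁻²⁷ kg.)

λ = 30.5 fm

KE = 2eV = 2 × 1.602 × 10⁻¹⁹ × 1.110 × 10⁵ = 3.556 × 10⁻¹⁴ J.
p = √(2mKE) = √(2 × 6.645 × 10⁻²⁷ × 3.556 × 10⁻¹⁴) = 2.174 × 10⁻²⁰ kg·m/s.
λ = h/p = 6.626 × 10⁻³⁴ / 2.174 × 10⁻²⁰ = 3.05 × 10⁻¹⁴ m = 30.5 fm.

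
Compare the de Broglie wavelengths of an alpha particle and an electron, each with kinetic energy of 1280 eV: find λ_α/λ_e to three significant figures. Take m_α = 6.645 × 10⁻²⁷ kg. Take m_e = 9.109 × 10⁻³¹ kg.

λ_α/λ_e = 0.0117

At fixed KE, p = √(2mKE) so λ = h/p ∝ 1/√m.
λ_α/λ_e = √(m_e/m_α) = √(9.109 × 10⁻³¹/6.645 × 10⁻²⁷) = √(1.371 × 10⁻⁴) = 0.0117.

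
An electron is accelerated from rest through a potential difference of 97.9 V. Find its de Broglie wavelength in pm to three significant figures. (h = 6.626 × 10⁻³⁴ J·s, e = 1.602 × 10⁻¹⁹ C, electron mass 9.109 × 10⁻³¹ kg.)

λ = 124 pm

KE = eV = 1.602 × 10⁻¹⁹ × 97.90 = 1.568 × 10⁻¹⁷ J.
p = √(2mKE) = √(2 × 9.109 × 10⁻³¹ × 1.568 × 10⁻¹⁷) = 5.345 × 10⁻²⁴ kg·m/s.
λ = h/p = 6.626 × 10⁻³⁴ / 5.345 × 10⁻²⁴ = 1.24 × 10⁻¹⁰ m = 124 pm.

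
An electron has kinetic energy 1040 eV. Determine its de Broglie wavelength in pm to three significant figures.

λ = 38.0 pm

KE = 1040 eV = 1.666 × 10⁻¹⁶ J.
p = √(2mKE) = √(2 × 9.109 × 10⁻³¹ × 1.666 × 10⁻¹⁶) = 1.742 × 10⁻²³ kg·m/s.
λ = h/p = 6.626 × 10⁻³⁴ / 1.742 × 10⁻²³ = 3.80 × 10⁻¹¹ m = 38.0 pm.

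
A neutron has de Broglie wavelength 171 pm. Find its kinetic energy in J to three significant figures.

p = h/λ = 6.626 × 10⁻³⁴ / 1.710 × 10⁻¹⁰ = 3.875 × 10⁻²⁴ kg·m/s.
KE = p²/(2m) = (3.875 × 10⁻²⁴)² / (2 × 1.675 × 10⁻²⁷) = 4.482 × 10⁻²¹ J = 4.48 × 10⁻²¹ J.

KE = 4.48 × 10⁻²¹ J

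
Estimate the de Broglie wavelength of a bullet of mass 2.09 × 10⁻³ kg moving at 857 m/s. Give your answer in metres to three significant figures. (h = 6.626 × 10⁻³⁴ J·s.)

p = mv = 2.09 × 10⁻³ × 857 = 1.791 kg·m/s.
λ = h/p = 6.626 × 10⁻³⁴ / 1.791 = 3.70 × 10⁻³⁴ m.

λ = 3.70 × 10⁻³⁴ m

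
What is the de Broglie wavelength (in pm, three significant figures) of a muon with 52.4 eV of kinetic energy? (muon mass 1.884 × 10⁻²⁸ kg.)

λ = 11.8 pm

KE = 52.4 eV = 8.394 × 10⁻¹⁸ J.
p = √(2mKE) = √(2 × 1.884 × 10⁻²⁸ × 8.394 × 10⁻¹⁸) = 5.624 × 10⁻²³ kg·m/s.
λ = h/p = 6.626 × 10⁻³⁴ / 5.624 × 10⁻²³ = 1.18 × 10⁻¹¹ m = 11.8 pm.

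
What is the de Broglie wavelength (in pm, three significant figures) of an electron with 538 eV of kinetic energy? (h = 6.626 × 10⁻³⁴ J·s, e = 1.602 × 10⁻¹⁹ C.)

KE = 538 eV = 8.619 × 10⁻¹⁷ J.
p = √(2mKE) = √(2 × 9.109 × 10⁻³¹ × 8.619 × 10⁻¹⁷) = 1.253 × 10⁻²³ kg·m/s.
λ = h/p = 6.626 × 10⁻³⁴ / 1.253 × 10⁻²³ = 5.29 × 10⁻¹¹ m = 52.9 pm.

λ = 52.9 pm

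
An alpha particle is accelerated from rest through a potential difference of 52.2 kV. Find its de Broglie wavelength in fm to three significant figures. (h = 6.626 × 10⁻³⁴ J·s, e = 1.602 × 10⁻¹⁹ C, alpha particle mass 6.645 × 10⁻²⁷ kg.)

KE = 2eV = 2 × 1.602 × 10⁻¹⁹ × 5.220 × 10⁴ = 1.672 × 10⁻¹⁴ J.
p = √(2mKE) = √(2 × 6.645 × 10⁻²⁷ × 1.672 × 10⁻¹⁴) = 1.491 × 10⁻²⁰ kg·m/s.
λ = h/p = 6.626 × 10⁻³⁴ / 1.491 × 10⁻²⁰ = 4.44 × 10⁻¹⁴ m = 44.4 fm.

λ = 44.4 fm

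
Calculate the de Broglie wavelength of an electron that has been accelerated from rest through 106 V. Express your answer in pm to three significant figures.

KE = eV = 1.602 × 10⁻¹⁹ × 106.0 = 1.698 × 10⁻¹⁷ J.
p = √(2mKE) = √(2 × 9.109 × 10⁻³¹ × 1.698 × 10⁻¹⁷) = 5.562 × 10⁻²⁴ kg·m/s.
λ = h/p = 6.626 × 10⁻³⁴ / 5.562 × 10⁻²⁴ = 1.19 × 10⁻¹⁰ m = 119 pm.

λ = 119 pm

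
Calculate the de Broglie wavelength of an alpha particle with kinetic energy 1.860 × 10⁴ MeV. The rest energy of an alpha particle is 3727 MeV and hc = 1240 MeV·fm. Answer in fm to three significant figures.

λ = 0.0563 fm

Total energy E = KE + m₀c² = 1.860 × 10⁴ + 3727 = 22327 MeV.
(pc)² = E² − (m₀c²)² = (22327)² − (3727)² = 4.846 × 10⁸ MeV², so pc = 2.201 × 10⁴ MeV.
λ = hc/(pc) = 1240 MeV·fm / 2.201 × 10⁴ MeV = 0.0563 fm.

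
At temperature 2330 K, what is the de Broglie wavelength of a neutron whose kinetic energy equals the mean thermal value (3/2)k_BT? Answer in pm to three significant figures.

KE = (3/2)k_BT = 1.5 × 1.381 × 10⁻²³ × 2330 = 4.827 × 10⁻²⁰ J.
p = √(2mKE) = √(2 × 1.675 × 10⁻²⁷ × 4.827 × 10⁻²⁰) = 1.272 × 10⁻²³ kg·m/s.
λ = h/p = 5.21 × 10⁻¹¹ m = 52.1 pm.

λ = 52.1 pm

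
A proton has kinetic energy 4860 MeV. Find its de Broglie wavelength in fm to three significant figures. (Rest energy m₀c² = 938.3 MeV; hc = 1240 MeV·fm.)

Total energy E = KE + m₀c² = 4860 + 938.3 = 5798.3 MeV.
(pc)² = E² − (m₀c²)² = (5798.3)² − (938.3)² = 3.274 × 10⁷ MeV², so pc = 5722 MeV.
λ = hc/(pc) = 1240 MeV·fm / 5722 MeV = 0.217 fm.

λ = 0.217 fm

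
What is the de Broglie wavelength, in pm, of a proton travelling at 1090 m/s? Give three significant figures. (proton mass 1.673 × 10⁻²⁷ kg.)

λ = 363 pm

p = mv = 1.673 × 10⁻²⁷ × 1090 = 1.824 × 10⁻²⁴ kg·m/s.
λ = h/p = 6.626 × 10⁻³⁴ / 1.824 × 10⁻²⁴ = 3.63 × 10⁻¹⁰ m = 363 pm.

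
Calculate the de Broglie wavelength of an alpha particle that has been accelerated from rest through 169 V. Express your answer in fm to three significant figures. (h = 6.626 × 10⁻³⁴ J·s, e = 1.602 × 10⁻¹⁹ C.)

λ = 781 fm

KE = 2eV = 2 × 1.602 × 10⁻¹⁹ × 169.0 = 5.415 × 10⁻¹⁷ J.
p = √(2mKE) = √(2 × 6.645 × 10⁻²⁷ × 5.415 × 10⁻¹⁷) = 8.483 × 10⁻²² kg·m/s.
λ = h/p = 6.626 × 10⁻³⁴ / 8.483 × 10⁻²² = 7.81 × 10⁻¹³ m = 781 fm.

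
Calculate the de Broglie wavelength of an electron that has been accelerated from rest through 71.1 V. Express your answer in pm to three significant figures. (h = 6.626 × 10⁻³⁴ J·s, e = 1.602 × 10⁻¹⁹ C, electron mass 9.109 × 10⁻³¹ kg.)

KE = eV = 1.602 × 10⁻¹⁹ × 71.10 = 1.139 × 10⁻¹⁷ J.
p = √(2mKE) = √(2 × 9.109 × 10⁻³¹ × 1.139 × 10⁻¹⁷) = 4.555 × 10⁻²⁴ kg·m/s.
λ = h/p = 6.626 × 10⁻³⁴ / 4.555 × 10⁻²⁴ = 1.45 × 10⁻¹⁰ m = 145 pm.

λ = 145 pm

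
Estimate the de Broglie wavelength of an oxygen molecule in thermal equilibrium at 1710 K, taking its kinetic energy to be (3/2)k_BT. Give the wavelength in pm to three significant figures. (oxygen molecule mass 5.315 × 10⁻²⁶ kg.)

KE = (3/2)k_BT = 1.5 × 1.381 × 10⁻²³ × 1710 = 3.542 × 10⁻²⁰ J.
p = √(2mKE) = √(2 × 5.315 × 10⁻²⁶ × 3.542 × 10⁻²⁰) = 6.136 × 10⁻²³ kg·m/s.
λ = h/p = 1.08 × 10⁻¹¹ m = 10.8 pm.

λ = 10.8 pm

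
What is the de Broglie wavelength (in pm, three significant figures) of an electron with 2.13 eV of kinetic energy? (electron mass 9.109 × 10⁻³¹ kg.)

KE = 2.13 eV = 3.412 × 10⁻¹⁹ J.
p = √(2mKE) = √(2 × 9.109 × 10⁻³¹ × 3.412 × 10⁻¹⁹) = 7.884 × 10⁻²⁵ kg·m/s.
λ = h/p = 6.626 × 10⁻³⁴ / 7.884 × 10⁻²⁵ = 8.40 × 10⁻¹⁰ m = 840 pm.

λ = 840 pm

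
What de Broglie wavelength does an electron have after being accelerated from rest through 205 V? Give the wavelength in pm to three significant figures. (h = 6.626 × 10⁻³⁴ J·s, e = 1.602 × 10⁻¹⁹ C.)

KE = eV = 1.602 × 10⁻¹⁹ × 205.0 = 3.284 × 10⁻¹⁷ J.
p = √(2mKE) = √(2 × 9.109 × 10⁻³¹ × 3.284 × 10⁻¹⁷) = 7.735 × 10⁻²⁴ kg·m/s.
λ = h/p = 6.626 × 10⁻³⁴ / 7.735 × 10⁻²⁴ = 8.57 × 10⁻¹¹ m = 85.7 pm.

λ = 85.7 pm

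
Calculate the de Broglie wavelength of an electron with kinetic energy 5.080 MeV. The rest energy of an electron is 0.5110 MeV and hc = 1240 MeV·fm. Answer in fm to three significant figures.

Total energy E = KE + m₀c² = 5.080 + 0.5110 = 5.5910 MeV.
(pc)² = E² − (m₀c²)² = (5.5910)² − (0.5110)² = 31.00 MeV², so pc = 5.568 MeV.
λ = hc/(pc) = 1240 MeV·fm / 5.568 MeV = 223 fm.

λ = 223 fm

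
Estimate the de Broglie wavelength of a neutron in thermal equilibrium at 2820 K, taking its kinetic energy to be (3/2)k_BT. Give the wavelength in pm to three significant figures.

KE = (3/2)k_BT = 1.5 × 1.381 × 10⁻²³ × 2820 = 5.842 × 10⁻²⁰ J.
p = √(2mKE) = √(2 × 1.675 × 10⁻²⁷ × 5.842 × 10⁻²⁰) = 1.399 × 10⁻²³ kg·m/s.
λ = h/p = 4.74 × 10⁻¹¹ m = 47.4 pm.

λ = 47.4 pm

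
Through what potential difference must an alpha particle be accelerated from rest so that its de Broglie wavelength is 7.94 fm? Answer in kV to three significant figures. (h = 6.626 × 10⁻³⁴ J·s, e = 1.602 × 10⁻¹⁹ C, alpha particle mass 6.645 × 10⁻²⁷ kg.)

V = 1640 kV

p = h/λ = 6.626 × 10⁻³⁴ / 7.940 × 10⁻¹⁵ = 8.345 × 10⁻²⁰ kg·m/s.
KE = p²/(2m) = 5.240 × 10⁻¹³ J.
V = KE/2e = 5.240 × 10⁻¹³ / (2 × 1.602 × 10⁻¹⁹) = 1640 kV.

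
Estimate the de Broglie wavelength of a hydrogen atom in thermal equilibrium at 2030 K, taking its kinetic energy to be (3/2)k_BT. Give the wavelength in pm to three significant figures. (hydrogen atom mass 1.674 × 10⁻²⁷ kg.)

KE = (3/2)k_BT = 1.5 × 1.381 × 10⁻²³ × 2030 = 4.205 × 10⁻²⁰ J.
p = √(2mKE) = √(2 × 1.674 × 10⁻²⁷ × 4.205 × 10⁻²⁰) = 1.187 × 10⁻²³ kg·m/s.
λ = h/p = 5.58 × 10⁻¹¹ m = 55.8 pm.

λ = 55.8 pm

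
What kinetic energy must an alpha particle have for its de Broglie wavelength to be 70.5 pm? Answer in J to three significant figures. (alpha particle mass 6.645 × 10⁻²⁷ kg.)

p = h/λ = 6.626 × 10⁻³⁴ / 7.050 × 10⁻¹¹ = 9.399 × 10⁻²⁴ kg·m/s.
KE = p²/(2m) = (9.399 × 10⁻²⁴)² / (2 × 6.645 × 10⁻²⁷) = 6.647 × 10⁻²¹ J = 6.65 × 10⁻²¹ J.

KE = 6.65 × 10⁻²¹ J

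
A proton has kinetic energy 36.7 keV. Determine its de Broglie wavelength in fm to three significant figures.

λ = 149 fm

KE = 36.7 keV = 5.879 × 10⁻¹⁵ J.
p = √(2mKE) = √(2 × 1.673 × 10⁻²⁷ × 5.879 × 10⁻¹⁵) = 4.435 × 10⁻²¹ kg·m/s.
λ = h/p = 6.626 × 10⁻³⁴ / 4.435 × 10⁻²¹ = 1.49 × 10⁻¹³ m = 149 fm.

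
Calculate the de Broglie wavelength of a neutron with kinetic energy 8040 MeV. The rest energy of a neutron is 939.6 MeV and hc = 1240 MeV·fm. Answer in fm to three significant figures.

Total energy E = KE + m₀c² = 8040 + 939.6 = 8979.6 MeV.
(pc)² = E² − (m₀c²)² = (8979.6)² − (939.6)² = 7.975 × 10⁷ MeV², so pc = 8930 MeV.
λ = hc/(pc) = 1240 MeV·fm / 8930 MeV = 0.139 fm.

λ = 0.139 fm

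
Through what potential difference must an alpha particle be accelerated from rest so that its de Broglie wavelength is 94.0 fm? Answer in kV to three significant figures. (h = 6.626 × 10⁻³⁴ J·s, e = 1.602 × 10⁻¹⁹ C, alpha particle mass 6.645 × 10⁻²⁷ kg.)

p = h/λ = 6.626 × 10⁻³⁴ / 9.400 × 10⁻¹⁴ = 7.049 × 10⁻²¹ kg·m/s.
KE = p²/(2m) = 3.739 × 10⁻¹⁵ J.
V = KE/2e = 3.739 × 10⁻¹⁵ / (2 × 1.602 × 10⁻¹⁹) = 11.7 kV.

V = 11.7 kV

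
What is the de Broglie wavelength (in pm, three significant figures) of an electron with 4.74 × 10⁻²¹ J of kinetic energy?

p = √(2mKE) = √(2 × 9.109 × 10⁻³¹ × 4.740 × 10⁻²¹) = 9.293 × 10⁻²⁶ kg·m/s.
λ = h/p = 6.626 × 10⁻³⁴ / 9.293 × 10⁻²⁶ = 7.13 × 10⁻⁹ m = 7130 pm.

λ = 7130 pm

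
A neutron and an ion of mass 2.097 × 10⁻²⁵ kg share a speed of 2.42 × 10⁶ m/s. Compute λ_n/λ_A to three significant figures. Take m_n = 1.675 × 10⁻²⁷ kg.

At fixed v, p = mv so λ = h/(mv) ∝ 1/m.
λ_n/λ_A = m_A/m_n = 2.097 × 10⁻²⁵/1.675 × 10⁻²⁷ = 125.

λ_n/λ_A = 125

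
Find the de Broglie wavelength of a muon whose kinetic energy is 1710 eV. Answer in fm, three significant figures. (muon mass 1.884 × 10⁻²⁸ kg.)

KE = 1710 eV = 2.739 × 10⁻¹⁶ J.
p = √(2mKE) = √(2 × 1.884 × 10⁻²⁸ × 2.739 × 10⁻¹⁶) = 3.213 × 10⁻²² kg·m/s.
λ = h/p = 6.626 × 10⁻³⁴ / 3.213 × 10⁻²² = 2.06 × 10⁻¹² m = 2060 fm.

λ = 2060 fm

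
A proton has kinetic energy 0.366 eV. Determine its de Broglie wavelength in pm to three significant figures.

λ = 47.3 pm

KE = 0.366 eV = 5.863 × 10⁻²⁰ J.
p = √(2mKE) = √(2 × 1.673 × 10⁻²⁷ × 5.863 × 10⁻²⁰) = 1.401 × 10⁻²³ kg·m/s.
λ = h/p = 6.626 × 10⁻³⁴ / 1.401 × 10⁻²³ = 4.73 × 10⁻¹¹ m = 47.3 pm.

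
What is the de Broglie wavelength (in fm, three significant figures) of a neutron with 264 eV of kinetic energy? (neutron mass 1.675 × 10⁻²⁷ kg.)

λ = 1760 fm

KE = 264 eV = 4.229 × 10⁻¹⁷ J.
p = √(2mKE) = √(2 × 1.675 × 10⁻²⁷ × 4.229 × 10⁻¹⁷) = 3.764 × 10⁻²² kg·m/s.
λ = h/p = 6.626 × 10⁻³⁴ / 3.764 × 10⁻²² = 1.76 × 10⁻¹² m = 1760 fm.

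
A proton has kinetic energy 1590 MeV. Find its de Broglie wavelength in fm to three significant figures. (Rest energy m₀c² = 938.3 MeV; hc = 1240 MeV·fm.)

Total energy E = KE + m₀c² = 1590 + 938.3 = 2528.3 MeV.
(pc)² = E² − (m₀c²)² = (2528.3)² − (938.3)² = 5.512 × 10⁶ MeV², so pc = 2348 MeV.
λ = hc/(pc) = 1240 MeV·fm / 2348 MeV = 0.528 fm.

λ = 0.528 fm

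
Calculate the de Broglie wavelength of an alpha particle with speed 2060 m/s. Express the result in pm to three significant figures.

p = mv = 6.645 × 10⁻²⁷ × 2060 = 1.369 × 10⁻²³ kg·m/s.
λ = h/p = 6.626 × 10⁻³⁴ / 1.369 × 10⁻²³ = 4.84 × 10⁻¹¹ m = 48.4 pm.

λ = 48.4 pm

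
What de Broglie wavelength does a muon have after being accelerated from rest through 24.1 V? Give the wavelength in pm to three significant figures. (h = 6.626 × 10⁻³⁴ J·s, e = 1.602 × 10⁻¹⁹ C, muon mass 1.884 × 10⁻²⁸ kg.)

KE = eV = 1.602 × 10⁻¹⁹ × 24.10 = 3.861 × 10⁻¹⁸ J.
p = √(2mKE) = √(2 × 1.884 × 10⁻²⁸ × 3.861 × 10⁻¹⁸) = 3.814 × 10⁻²³ kg·m/s.
λ = h/p = 6.626 × 10⁻³⁴ / 3.814 × 10⁻²³ = 1.74 × 10⁻¹¹ m = 17.4 pm.

λ = 17.4 pm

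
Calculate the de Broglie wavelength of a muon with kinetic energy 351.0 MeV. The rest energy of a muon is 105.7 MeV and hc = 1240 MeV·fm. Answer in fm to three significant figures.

λ = 2.79 fm

Total energy E = KE + m₀c² = 351.0 + 105.7 = 456.7 MeV.
(pc)² = E² − (m₀c²)² = (456.7)² − (105.7)² = 1.974 × 10⁵ MeV², so pc = 444.3 MeV.
λ = hc/(pc) = 1240 MeV·fm / 444.3 MeV = 2.79 fm.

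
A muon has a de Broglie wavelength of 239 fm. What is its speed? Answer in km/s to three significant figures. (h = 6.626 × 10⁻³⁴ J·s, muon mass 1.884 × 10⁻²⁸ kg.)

v = 1.47 × 10⁴ km/s

p = h/λ = 6.626 × 10⁻³⁴ / 2.390 × 10⁻¹³ = 2.772 × 10⁻²¹ kg·m/s.
v = p/m = 2.772 × 10⁻²¹ / 1.884 × 10⁻²⁸ = 1.47 × 10⁷ m/s = 1.47 × 10⁴ km/s.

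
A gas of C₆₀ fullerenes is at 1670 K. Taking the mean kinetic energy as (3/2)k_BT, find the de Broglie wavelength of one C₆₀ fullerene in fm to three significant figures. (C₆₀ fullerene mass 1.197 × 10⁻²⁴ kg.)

λ = 2300 fm

KE = (3/2)k_BT = 1.5 × 1.381 × 10⁻²³ × 1670 = 3.459 × 10⁻²⁰ J.
p = √(2mKE) = √(2 × 1.197 × 10⁻²⁴ × 3.459 × 10⁻²⁰) = 2.878 × 10⁻²² kg·m/s.
λ = h/p = 2.30 × 10⁻¹² m = 2300 fm.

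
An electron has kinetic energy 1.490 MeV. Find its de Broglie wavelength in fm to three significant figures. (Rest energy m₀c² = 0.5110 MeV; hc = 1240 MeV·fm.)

Total energy E = KE + m₀c² = 1.490 + 0.5110 = 2.0010 MeV.
(pc)² = E² − (m₀c²)² = (2.0010)² − (0.5110)² = 3.743 MeV², so pc = 1.935 MeV.
λ = hc/(pc) = 1240 MeV·fm / 1.935 MeV = 641 fm.

λ = 641 fm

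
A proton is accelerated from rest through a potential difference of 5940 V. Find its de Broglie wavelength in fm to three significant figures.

λ = 371 fm

KE = eV = 1.602 × 10⁻¹⁹ × 5940 = 9.516 × 10⁻¹⁶ J.
p = √(2mKE) = √(2 × 1.673 × 10⁻²⁷ × 9.516 × 10⁻¹⁶) = 1.784 × 10⁻²¹ kg·m/s.
λ = h/p = 6.626 × 10⁻³⁴ / 1.784 × 10⁻²¹ = 3.71 × 10⁻¹³ m = 371 fm.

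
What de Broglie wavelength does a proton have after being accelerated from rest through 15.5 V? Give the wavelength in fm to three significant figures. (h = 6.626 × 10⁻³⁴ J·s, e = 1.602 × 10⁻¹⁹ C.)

KE = eV = 1.602 × 10⁻¹⁹ × 15.50 = 2.483 × 10⁻¹⁸ J.
p = √(2mKE) = √(2 × 1.673 × 10⁻²⁷ × 2.483 × 10⁻¹⁸) = 9.115 × 10⁻²³ kg·m/s.
λ = h/p = 6.626 × 10⁻³⁴ / 9.115 × 10⁻²³ = 7.27 × 10⁻¹² m = 7270 fm.

λ = 7270 fm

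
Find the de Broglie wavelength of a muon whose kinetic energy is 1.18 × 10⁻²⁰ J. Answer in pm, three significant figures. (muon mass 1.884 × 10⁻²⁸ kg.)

p = √(2mKE) = √(2 × 1.884 × 10⁻²⁸ × 1.180 × 10⁻²⁰) = 2.109 × 10⁻²⁴ kg·m/s.
λ = h/p = 6.626 × 10⁻³⁴ / 2.109 × 10⁻²⁴ = 3.14 × 10⁻¹⁰ m = 314 pm.

λ = 314 pm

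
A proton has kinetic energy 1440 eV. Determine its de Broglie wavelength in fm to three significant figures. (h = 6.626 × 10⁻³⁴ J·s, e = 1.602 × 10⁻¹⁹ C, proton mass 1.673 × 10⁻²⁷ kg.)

KE = 1440 eV = 2.307 × 10⁻¹⁶ J.
p = √(2mKE) = √(2 × 1.673 × 10⁻²⁷ × 2.307 × 10⁻¹⁶) = 8.786 × 10⁻²² kg·m/s.
λ = h/p = 6.626 × 10⁻³⁴ / 8.786 × 10⁻²² = 7.54 × 10⁻¹³ m = 754 fm.

λ = 754 fm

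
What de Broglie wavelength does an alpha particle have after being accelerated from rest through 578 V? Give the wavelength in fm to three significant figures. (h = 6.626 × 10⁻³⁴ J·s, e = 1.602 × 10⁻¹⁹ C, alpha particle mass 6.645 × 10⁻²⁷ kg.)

KE = 2eV = 2 × 1.602 × 10⁻¹⁹ × 578.0 = 1.852 × 10⁻¹⁶ J.
p = √(2mKE) = √(2 × 6.645 × 10⁻²⁷ × 1.852 × 10⁻¹⁶) = 1.569 × 10⁻²¹ kg·m/s.
λ = h/p = 6.626 × 10⁻³⁴ / 1.569 × 10⁻²¹ = 4.22 × 10⁻¹³ m = 422 fm.

λ = 422 fm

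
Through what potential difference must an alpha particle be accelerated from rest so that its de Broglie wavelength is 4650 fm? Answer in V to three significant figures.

V = 4.77 V

p = h/λ = 6.626 × 10⁻³⁴ / 4.650 × 10⁻¹² = 1.425 × 10⁻²² kg·m/s.
KE = p²/(2m) = 1.528 × 10⁻¹⁸ J.
V = KE/2e = 1.528 × 10⁻¹⁸ / (2 × 1.602 × 10⁻¹⁹) = 4.77 V.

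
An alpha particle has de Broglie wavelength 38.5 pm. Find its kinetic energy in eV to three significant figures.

p = h/λ = 6.626 × 10⁻³⁴ / 3.850 × 10⁻¹¹ = 1.721 × 10⁻²³ kg·m/s.
KE = p²/(2m) = (1.721 × 10⁻²³)² / (2 × 6.645 × 10⁻²⁷) = 2.229 × 10⁻²⁰ J = 0.139 eV.

KE = 0.139 eV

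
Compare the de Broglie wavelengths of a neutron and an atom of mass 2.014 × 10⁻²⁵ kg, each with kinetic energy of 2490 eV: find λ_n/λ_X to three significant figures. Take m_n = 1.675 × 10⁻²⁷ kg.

At fixed KE, p = √(2mKE) so λ = h/p ∝ 1/√m.
λ_n/λ_X = √(m_X/m_n) = √(2.014 × 10⁻²⁵/1.675 × 10⁻²⁷) = √(120.2) = 11.0.

λ_n/λ_X = 11.0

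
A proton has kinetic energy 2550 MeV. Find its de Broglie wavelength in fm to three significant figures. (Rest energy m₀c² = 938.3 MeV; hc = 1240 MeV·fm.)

Total energy E = KE + m₀c² = 2550 + 938.3 = 3488.3 MeV.
(pc)² = E² − (m₀c²)² = (3488.3)² − (938.3)² = 1.129 × 10⁷ MeV², so pc = 3360 MeV.
λ = hc/(pc) = 1240 MeV·fm / 3360 MeV = 0.369 fm.

λ = 0.369 fm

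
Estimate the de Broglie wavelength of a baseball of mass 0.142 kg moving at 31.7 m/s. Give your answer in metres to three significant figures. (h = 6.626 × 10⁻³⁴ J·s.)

λ = 1.47 × 10⁻³⁴ m

p = mv = 0.142 × 31.7 = 4.501 kg·m/s.
λ = h/p = 6.626 × 10⁻³⁴ / 4.501 = 1.47 × 10⁻³⁴ m.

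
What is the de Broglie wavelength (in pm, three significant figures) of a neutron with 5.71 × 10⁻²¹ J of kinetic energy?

λ = 151 pm

p = √(2mKE) = √(2 × 1.675 × 10⁻²⁷ × 5.710 × 10⁻²¹) = 4.374 × 10⁻²⁴ kg·m/s.
λ = h/p = 6.626 × 10⁻³⁴ / 4.374 × 10⁻²⁴ = 1.51 × 10⁻¹⁰ m = 151 pm.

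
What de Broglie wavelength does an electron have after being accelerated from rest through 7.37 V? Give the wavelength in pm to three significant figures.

λ = 452 pm

KE = eV = 1.602 × 10⁻¹⁹ × 7.370 = 1.181 × 10⁻¹⁸ J.
p = √(2mKE) = √(2 × 9.109 × 10⁻³¹ × 1.181 × 10⁻¹⁸) = 1.467 × 10⁻²⁴ kg·m/s.
λ = h/p = 6.626 × 10⁻³⁴ / 1.467 × 10⁻²⁴ = 4.52 × 10⁻¹⁰ m = 452 pm.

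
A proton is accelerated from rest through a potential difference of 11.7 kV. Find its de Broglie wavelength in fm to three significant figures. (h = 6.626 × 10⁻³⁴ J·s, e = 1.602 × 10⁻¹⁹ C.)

λ = 265 fm

KE = eV = 1.602 × 10⁻¹⁹ × 1.170 × 10⁴ = 1.874 × 10⁻¹⁵ J.
p = √(2mKE) = √(2 × 1.673 × 10⁻²⁷ × 1.874 × 10⁻¹⁵) = 2.504 × 10⁻²¹ kg·m/s.
λ = h/p = 6.626 × 10⁻³⁴ / 2.504 × 10⁻²¹ = 2.65 × 10⁻¹³ m = 265 fm.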